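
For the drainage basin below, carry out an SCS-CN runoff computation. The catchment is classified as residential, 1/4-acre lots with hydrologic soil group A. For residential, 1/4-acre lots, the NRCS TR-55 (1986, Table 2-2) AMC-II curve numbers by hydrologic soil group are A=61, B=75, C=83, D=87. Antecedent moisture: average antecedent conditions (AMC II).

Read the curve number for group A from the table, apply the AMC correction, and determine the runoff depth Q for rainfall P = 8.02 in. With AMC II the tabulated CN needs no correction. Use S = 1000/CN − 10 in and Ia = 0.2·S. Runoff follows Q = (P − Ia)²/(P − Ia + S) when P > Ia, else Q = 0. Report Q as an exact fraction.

NRCS table: residential, 1/4-acre lots, soil group A → CN(II) = 61
Average conditions: CN = 61 (no AMC adjustment).
S = 1000/61 − 10 = 390/61 in ≈ 6.393 in
Initial abstraction Ia = S/5 = (390/61)/5 = 78/61 ≈ 1.279 in
P − Ia = 8.020 − 1.279 = 20561/3050 ≈ 6.741 in (> 0, runoff occurs)
Q: (20561/3050)² ÷ (40061/3050) = 422754721/122186050 in (≈ 3.460 in)

Q = 422754721/122186050 in ≈ 3.460 in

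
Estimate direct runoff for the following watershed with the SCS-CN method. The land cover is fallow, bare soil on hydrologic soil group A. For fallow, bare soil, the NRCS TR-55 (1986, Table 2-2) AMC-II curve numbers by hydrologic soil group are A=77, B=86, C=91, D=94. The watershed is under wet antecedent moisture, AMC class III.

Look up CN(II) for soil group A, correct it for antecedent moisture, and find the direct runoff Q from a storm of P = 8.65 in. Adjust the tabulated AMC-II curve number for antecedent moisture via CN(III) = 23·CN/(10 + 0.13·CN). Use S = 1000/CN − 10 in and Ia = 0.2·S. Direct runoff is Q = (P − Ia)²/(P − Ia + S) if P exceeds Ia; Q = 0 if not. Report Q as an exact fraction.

Q = 166952241/22978340 in ≈ 7.266 in

NRCS table: fallow, bare soil, soil group A → CN(II) = 77
Adjust CN=77 to AMC III: 23·77/(10 + 0.13·77) → 1771 ÷ (2001/100) = 7700/87 ≈ 88.506
Retention S: 1000/CN − 10 with CN=88.506 → S = 100/77 ≈ 1.299 in
Ia = 0.2S: 0.2·1.299 = 0.260 in (exactly 20/77)
Since P=8.650 > Ia=0.260: effective rainfall P−Ia = 12921/1540 in
Runoff Q = (P−Ia)²/(P−Ia+S) = (8.390)²/(8.390+1.299) = 166952241/22978340 ≈ 7.266 in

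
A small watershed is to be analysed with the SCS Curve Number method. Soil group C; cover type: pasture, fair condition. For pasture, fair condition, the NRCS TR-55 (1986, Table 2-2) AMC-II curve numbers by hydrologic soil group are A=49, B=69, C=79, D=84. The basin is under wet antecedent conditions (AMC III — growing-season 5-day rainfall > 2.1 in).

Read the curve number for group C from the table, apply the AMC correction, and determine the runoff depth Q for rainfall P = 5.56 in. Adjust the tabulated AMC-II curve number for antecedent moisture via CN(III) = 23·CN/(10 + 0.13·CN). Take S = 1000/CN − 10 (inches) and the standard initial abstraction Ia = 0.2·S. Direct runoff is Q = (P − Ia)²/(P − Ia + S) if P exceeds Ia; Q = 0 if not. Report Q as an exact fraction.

Q = 58594495969/13380524275 in ≈ 4.379 in

NRCS table: pasture, fair condition, soil group C → CN(II) = 79
CN(III) from CN(II)=79: (23·79)/(10 + 0.13·79) = 181700/2027 ≈ 89.640
Max retention: S = 1000/(181700/2027) − 10 = 2100/1817 in (≈ 1.156 in)
Initial abstraction Ia = S/5 = (2100/1817)/5 = 420/1817 ≈ 0.231 in
Since P=5.560 > Ia=0.231: effective rainfall P−Ia = 242063/45425 in
Runoff Q = (P−Ia)²/(P−Ia+S) = (5.329)²/(5.329+1.156) = 58594495969/13380524275 ≈ 4.379 in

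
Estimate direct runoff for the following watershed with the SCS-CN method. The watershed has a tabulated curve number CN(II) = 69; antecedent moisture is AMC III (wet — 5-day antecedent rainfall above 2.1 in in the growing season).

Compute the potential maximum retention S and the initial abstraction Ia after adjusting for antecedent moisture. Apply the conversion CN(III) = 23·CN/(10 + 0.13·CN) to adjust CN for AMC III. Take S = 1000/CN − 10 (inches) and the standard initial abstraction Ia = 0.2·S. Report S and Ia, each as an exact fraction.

S = 3100/1587 in ≈ 1.953 in; Ia = 620/1587 in ≈ 0.391 in

CN(III) from CN(II)=69: (23·69)/(10 + 0.13·69) = 158700/1897 ≈ 83.658
Retention S: 1000/CN − 10 with CN=83.658 → S = 3100/1587 ≈ 1.953 in
Initial abstraction Ia = S/5 = (3100/1587)/5 = 620/1587 ≈ 0.391 in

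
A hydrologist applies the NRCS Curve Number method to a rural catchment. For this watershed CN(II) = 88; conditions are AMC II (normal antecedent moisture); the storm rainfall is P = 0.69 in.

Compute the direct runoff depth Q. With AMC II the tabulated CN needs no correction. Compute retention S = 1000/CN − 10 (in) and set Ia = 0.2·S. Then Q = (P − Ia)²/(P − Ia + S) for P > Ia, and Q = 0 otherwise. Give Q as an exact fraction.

AMC II — tabulated CN = 88 applies directly.
Max retention: S = 1000/88 − 10 = 15/11 in (≈ 1.364 in)
Ia = 0.2S: 0.2·1.364 = 0.273 in (exactly 3/11)
P − Ia = 0.690 − 0.273 = 459/1100 ≈ 0.417 in (> 0, runoff occurs)
Q: (459/1100)² ÷ (1959/1100) = 70227/718300 in (≈ 0.098 in)

Q = 70227/718300 in ≈ 0.098 in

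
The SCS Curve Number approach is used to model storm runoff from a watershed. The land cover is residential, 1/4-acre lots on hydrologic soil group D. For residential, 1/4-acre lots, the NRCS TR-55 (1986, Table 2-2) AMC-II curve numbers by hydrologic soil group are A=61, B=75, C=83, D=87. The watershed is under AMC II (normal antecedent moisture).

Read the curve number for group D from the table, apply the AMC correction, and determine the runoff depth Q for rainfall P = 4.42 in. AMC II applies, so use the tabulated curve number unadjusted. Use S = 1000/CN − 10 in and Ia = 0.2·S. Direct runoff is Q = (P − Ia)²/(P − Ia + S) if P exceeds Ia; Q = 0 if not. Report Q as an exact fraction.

Q = 24721333/8173650 in ≈ 3.025 in

NRCS table: residential, 1/4-acre lots, soil group D → CN(II) = 87
CN(II) = 87; AMC II needs no correction.
S = 1000/87 − 10 = 130/87 in ≈ 1.494 in
Ia = 0.2·(130/87) = 26/87 in ≈ 0.299 in
P − Ia = 4.420 − 0.299 = 17927/4350 ≈ 4.121 in (> 0, runoff occurs)
Q = (17927/4350)²/((17927/4350) + 130/87) = (321377329/18922500)/(24427/4350) = 24721333/8173650 in ≈ 3.025 in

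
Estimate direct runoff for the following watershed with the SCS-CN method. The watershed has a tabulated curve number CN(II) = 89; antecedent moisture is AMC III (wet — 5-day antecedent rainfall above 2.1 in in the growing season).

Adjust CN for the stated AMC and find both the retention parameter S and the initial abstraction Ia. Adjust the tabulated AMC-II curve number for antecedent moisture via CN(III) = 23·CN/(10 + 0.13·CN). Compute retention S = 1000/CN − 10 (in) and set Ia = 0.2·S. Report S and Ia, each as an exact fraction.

Adjust CN=89 to AMC III: 23·89/(10 + 0.13·89) → 2047 ÷ (2157/100) = 204700/2157 ≈ 94.900
Retention S: 1000/CN − 10 with CN=94.900 → S = 1100/2047 ≈ 0.537 in
Ia = 0.2·(1100/2047) = 220/2047 in ≈ 0.107 in

S = 1100/2047 in ≈ 0.537 in; Ia = 220/2047 in ≈ 0.107 in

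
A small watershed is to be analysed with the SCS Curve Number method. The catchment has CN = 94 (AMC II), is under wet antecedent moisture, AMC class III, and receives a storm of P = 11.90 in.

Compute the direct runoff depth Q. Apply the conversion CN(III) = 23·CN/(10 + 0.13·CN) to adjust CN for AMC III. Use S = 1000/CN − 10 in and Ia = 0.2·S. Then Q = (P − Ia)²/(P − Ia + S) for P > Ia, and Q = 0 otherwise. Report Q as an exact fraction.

Q = 16393985521/1416531590 in ≈ 11.573 in

CN(III) from CN(II)=94: (23·94)/(10 + 0.13·94) = 108100/1111 ≈ 97.300
Retention S: 1000/CN − 10 with CN=97.300 → S = 300/1081 ≈ 0.278 in
Initial abstraction Ia = S/5 = (300/1081)/5 = 60/1081 ≈ 0.056 in
Excess rainfall: 11.900 − 0.056 = 11.844 in; P > Ia so Q > 0
Q: (128039/10810)² ÷ (131039/10810) = 16393985521/1416531590 in (≈ 11.573 in)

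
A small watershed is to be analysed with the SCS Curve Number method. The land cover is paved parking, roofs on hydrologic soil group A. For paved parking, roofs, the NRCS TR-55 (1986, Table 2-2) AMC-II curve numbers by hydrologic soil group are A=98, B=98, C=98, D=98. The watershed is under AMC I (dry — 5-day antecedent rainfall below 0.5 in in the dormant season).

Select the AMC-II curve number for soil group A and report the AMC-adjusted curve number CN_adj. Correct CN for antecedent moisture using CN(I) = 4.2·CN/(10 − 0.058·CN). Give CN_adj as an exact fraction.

NRCS table: paved parking, roofs, soil group A → CN(II) = 98
CN(I) from CN(II)=98: (4.2·98)/(10 − 0.058·98) = 102900/1079 ≈ 95.366

CN_adj = 102900/1079 ≈ 95.366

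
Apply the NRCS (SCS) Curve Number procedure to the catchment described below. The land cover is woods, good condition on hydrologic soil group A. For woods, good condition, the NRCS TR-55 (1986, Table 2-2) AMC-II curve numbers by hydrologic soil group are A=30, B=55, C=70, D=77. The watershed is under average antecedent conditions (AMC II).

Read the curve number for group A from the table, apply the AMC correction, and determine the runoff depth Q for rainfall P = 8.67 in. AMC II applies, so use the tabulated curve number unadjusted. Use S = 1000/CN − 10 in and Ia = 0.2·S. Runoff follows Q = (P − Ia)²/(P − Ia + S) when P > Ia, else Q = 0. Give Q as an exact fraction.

Q = 1442401/2460300 in ≈ 0.586 in

NRCS table: woods, good condition, soil group A → CN(II) = 30
Average conditions: CN = 30 (no AMC adjustment).
Max retention: S = 1000/30 − 10 = 70/3 in (≈ 23.333 in)
Initial abstraction Ia = S/5 = (70/3)/5 = 14/3 ≈ 4.667 in
P − Ia = 8.670 − 4.667 = 1201/300 ≈ 4.003 in (> 0, runoff occurs)
Q: (1201/300)² ÷ (8201/300) = 1442401/2460300 in (≈ 0.586 in)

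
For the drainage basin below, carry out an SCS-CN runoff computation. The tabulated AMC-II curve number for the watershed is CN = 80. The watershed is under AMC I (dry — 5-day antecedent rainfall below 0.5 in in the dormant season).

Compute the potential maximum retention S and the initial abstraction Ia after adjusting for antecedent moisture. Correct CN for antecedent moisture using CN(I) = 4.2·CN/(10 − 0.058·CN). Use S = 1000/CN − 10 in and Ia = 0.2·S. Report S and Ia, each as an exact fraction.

S = 125/21 in ≈ 5.952 in; Ia = 25/21 in ≈ 1.190 in

CN(I) from CN(II)=80: (4.2·80)/(10 − 0.058·80) = 4200/67 ≈ 62.687
Max retention: S = 1000/(4200/67) − 10 = 125/21 in (≈ 5.952 in)
Ia = 0.2S: 0.2·5.952 = 1.190 in (exactly 25/21)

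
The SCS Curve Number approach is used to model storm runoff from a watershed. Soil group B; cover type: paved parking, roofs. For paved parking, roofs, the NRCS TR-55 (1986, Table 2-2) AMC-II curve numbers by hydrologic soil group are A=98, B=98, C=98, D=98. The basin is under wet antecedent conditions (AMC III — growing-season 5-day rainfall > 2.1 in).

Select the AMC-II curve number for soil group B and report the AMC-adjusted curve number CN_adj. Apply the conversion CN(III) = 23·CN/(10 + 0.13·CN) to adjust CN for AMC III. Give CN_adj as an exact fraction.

CN_adj = 112700/1137 ≈ 99.120

NRCS table: paved parking, roofs, soil group B → CN(II) = 98
Wet (AMC III): CN(III) = 23·98/(10 + 0.13·98) = 2254/(1137/50) = 112700/1137 ≈ 99.120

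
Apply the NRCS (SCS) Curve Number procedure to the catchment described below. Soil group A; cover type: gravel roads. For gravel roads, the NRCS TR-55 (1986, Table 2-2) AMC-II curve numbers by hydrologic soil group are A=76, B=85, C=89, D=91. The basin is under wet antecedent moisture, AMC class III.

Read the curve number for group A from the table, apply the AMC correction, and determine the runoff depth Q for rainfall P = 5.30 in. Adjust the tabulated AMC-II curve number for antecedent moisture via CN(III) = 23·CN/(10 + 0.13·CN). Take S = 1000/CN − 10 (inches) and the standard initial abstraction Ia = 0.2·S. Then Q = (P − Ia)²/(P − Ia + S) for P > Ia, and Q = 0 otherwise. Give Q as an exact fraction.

Q = 482285521/122189570 in ≈ 3.947 in

NRCS table: gravel roads, soil group A → CN(II) = 76
Wet (AMC III): CN(III) = 23·76/(10 + 0.13·76) = 1748/(497/25) = 43700/497 ≈ 87.928
Max retention: S = 1000/(43700/497) − 10 = 600/437 in (≈ 1.373 in)
Ia = 0.2S: 0.2·1.373 = 0.275 in (exactly 120/437)
P − Ia = 5.300 − 0.275 = 21961/4370 ≈ 5.025 in (> 0, runoff occurs)
Q = (21961/4370)²/((21961/4370) + 600/437) = (482285521/19096900)/(27961/4370) = 482285521/122189570 in ≈ 3.947 in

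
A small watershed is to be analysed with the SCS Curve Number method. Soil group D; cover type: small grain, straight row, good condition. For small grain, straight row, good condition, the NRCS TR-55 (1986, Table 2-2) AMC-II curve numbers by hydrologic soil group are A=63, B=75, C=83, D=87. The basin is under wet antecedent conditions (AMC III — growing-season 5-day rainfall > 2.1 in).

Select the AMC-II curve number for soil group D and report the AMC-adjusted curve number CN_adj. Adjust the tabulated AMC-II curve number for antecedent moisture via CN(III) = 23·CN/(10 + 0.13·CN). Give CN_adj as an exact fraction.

CN_adj = 200100/2131 ≈ 93.900

NRCS table: small grain, straight row, good condition, soil group D → CN(II) = 87
Adjust CN=87 to AMC III: 23·87/(10 + 0.13·87) → 2001 ÷ (2131/100) = 200100/2131 ≈ 93.900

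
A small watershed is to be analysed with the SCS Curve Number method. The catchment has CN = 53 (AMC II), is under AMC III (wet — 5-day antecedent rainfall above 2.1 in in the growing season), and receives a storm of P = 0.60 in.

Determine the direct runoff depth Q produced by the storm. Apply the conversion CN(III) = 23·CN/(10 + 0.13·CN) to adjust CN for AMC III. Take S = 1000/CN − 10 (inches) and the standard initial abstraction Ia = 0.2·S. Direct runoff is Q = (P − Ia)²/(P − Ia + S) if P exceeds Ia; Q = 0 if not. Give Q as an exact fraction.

Wet (AMC III): CN(III) = 23·53/(10 + 0.13·53) = 1219/(1689/100) = 121900/1689 ≈ 72.173
S = 1000/(121900/1689) − 10 = 4700/1219 in ≈ 3.856 in
Ia = 0.2·(4700/1219) = 940/1219 in ≈ 0.771 in
P = 0.600 ≤ Ia = 0.771 in: entire storm abstracted, Q = 0.

Q = 0 in ≈ 0.000 in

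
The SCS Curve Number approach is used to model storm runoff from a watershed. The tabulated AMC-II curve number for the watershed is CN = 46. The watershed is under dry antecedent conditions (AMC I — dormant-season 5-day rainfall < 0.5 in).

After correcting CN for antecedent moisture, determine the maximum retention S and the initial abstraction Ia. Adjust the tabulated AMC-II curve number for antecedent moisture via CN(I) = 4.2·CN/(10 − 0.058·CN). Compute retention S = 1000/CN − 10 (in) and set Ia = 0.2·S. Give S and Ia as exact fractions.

S = 4500/161 in ≈ 27.950 in; Ia = 900/161 in ≈ 5.590 in

Adjust CN=46 to AMC I: 4.2·46/(10 − 0.058·46) → (966/5) ÷ (1833/250) = 16100/611 ≈ 26.350
Max retention: S = 1000/(16100/611) − 10 = 4500/161 in (≈ 27.950 in)
Initial abstraction Ia = S/5 = (4500/161)/5 = 900/161 ≈ 5.590 in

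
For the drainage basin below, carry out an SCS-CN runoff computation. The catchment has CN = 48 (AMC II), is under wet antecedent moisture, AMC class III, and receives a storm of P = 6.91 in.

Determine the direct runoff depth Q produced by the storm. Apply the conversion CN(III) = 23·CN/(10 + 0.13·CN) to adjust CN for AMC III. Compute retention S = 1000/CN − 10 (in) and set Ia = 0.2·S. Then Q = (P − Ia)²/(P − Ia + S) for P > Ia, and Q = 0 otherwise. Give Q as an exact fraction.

Adjust CN=48 to AMC III: 23·48/(10 + 0.13·48) → 1104 ÷ (406/25) = 13800/203 ≈ 67.980
S = 1000/(13800/203) − 10 = 325/69 in ≈ 4.710 in
Initial abstraction Ia = S/5 = (325/69)/5 = 65/69 ≈ 0.942 in
Excess rainfall: 6.910 − 0.942 = 5.968 in; P > Ia so Q > 0
Runoff Q = (P−Ia)²/(P−Ia+S) = (5.968)²/(5.968+4.710) = 1695710041/508385100 ≈ 3.335 in

Q = 1695710041/508385100 in ≈ 3.335 in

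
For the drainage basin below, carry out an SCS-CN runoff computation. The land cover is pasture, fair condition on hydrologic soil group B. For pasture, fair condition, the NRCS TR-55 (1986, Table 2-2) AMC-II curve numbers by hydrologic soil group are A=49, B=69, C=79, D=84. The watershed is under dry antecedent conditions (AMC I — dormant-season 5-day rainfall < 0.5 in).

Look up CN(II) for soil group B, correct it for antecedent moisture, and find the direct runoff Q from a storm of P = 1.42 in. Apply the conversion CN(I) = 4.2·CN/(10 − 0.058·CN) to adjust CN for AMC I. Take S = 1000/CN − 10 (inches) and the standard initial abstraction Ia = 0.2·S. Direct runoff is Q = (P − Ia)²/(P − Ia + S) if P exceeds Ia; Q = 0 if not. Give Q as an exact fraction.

Q = 0 in ≈ 0.000 in

NRCS table: pasture, fair condition, soil group B → CN(II) = 69
CN(I) from CN(II)=69: (4.2·69)/(10 − 0.058·69) = 144900/2999 ≈ 48.316
Retention S: 1000/CN − 10 with CN=48.316 → S = 15500/1449 ≈ 10.697 in
Initial abstraction Ia = S/5 = (15500/1449)/5 = 3100/1449 ≈ 2.139 in
P = 1.420 ≤ Ia = 2.139 in: entire storm abstracted, Q = 0.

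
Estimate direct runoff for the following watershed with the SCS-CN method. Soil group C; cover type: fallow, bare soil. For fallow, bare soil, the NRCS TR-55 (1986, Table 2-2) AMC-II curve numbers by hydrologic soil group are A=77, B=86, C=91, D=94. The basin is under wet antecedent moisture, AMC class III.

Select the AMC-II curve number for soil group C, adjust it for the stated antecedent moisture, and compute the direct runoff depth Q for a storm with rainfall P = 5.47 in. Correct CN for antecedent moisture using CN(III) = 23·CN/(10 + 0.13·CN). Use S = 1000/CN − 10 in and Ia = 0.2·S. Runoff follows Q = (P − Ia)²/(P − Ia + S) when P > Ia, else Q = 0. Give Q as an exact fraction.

Q = 1269838250641/254691100300 in ≈ 4.986 in

NRCS table: fallow, bare soil, soil group C → CN(II) = 91
CN(III) from CN(II)=91: (23·91)/(10 + 0.13·91) = 209300/2183 ≈ 95.877
Retention S: 1000/CN − 10 with CN=95.877 → S = 900/2093 ≈ 0.430 in
Ia = 0.2S: 0.2·0.430 = 0.086 in (exactly 180/2093)
Excess rainfall: 5.470 − 0.086 = 5.384 in; P > Ia so Q > 0
Q: (1126871/209300)² ÷ (1216871/209300) = 1269838250641/254691100300 in (≈ 4.986 in)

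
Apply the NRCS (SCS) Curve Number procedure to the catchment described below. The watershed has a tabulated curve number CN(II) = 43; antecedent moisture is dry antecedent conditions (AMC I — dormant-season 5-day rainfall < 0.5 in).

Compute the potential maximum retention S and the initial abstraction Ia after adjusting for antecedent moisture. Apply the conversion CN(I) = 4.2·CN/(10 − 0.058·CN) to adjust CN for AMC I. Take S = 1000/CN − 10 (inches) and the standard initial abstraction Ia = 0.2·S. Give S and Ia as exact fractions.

Dry (AMC I): CN(I) = 4.2·43/(10 − 0.058·43) = (903/5)/(3753/500) = 30100/1251 ≈ 24.061
Retention S: 1000/CN − 10 with CN=24.061 → S = 9500/301 ≈ 31.561 in
Initial abstraction Ia = S/5 = (9500/301)/5 = 1900/301 ≈ 6.312 in

S = 9500/301 in ≈ 31.561 in; Ia = 1900/301 in ≈ 6.312 in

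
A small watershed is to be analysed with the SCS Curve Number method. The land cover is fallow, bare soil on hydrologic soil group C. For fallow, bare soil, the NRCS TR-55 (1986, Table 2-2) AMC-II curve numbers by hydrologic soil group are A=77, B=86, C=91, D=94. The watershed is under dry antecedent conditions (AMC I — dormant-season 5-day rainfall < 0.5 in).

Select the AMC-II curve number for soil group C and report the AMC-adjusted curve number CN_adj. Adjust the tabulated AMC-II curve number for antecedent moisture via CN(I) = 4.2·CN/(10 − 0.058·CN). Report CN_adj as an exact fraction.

NRCS table: fallow, bare soil, soil group C → CN(II) = 91
Adjust CN=91 to AMC I: 4.2·91/(10 − 0.058·91) → (1911/5) ÷ (2361/500) = 63700/787 ≈ 80.940

CN_adj = 63700/787 ≈ 80.940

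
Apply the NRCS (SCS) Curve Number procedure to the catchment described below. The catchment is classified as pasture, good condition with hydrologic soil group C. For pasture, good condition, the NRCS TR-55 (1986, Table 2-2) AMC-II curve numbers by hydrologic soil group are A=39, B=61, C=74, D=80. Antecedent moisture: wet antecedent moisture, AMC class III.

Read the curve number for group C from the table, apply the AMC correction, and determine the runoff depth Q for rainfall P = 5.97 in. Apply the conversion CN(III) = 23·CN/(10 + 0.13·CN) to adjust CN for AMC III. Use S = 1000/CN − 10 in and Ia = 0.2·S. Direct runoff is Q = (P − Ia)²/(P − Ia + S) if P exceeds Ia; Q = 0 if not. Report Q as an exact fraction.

Q = 232369310209/52085199700 in ≈ 4.461 in

NRCS table: pasture, good condition, soil group C → CN(II) = 74
Adjust CN=74 to AMC III: 23·74/(10 + 0.13·74) → 1702 ÷ (981/50) = 85100/981 ≈ 86.748
Max retention: S = 1000/(85100/981) − 10 = 1300/851 in (≈ 1.528 in)
Ia = 0.2·(1300/851) = 260/851 in ≈ 0.306 in
Excess rainfall: 5.970 − 0.306 = 5.664 in; P > Ia so Q > 0
Runoff Q = (P−Ia)²/(P−Ia+S) = (5.664)²/(5.664+1.528) = 232369310209/52085199700 ≈ 4.461 in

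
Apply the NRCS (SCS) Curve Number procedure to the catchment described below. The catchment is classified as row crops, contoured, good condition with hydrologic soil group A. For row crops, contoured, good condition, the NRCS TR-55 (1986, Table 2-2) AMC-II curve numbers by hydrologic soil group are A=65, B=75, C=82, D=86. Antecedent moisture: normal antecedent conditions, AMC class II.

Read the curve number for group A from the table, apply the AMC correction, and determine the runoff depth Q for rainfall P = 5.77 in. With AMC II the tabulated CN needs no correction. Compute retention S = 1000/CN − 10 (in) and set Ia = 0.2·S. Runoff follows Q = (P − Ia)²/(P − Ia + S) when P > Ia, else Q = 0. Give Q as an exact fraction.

NRCS table: row crops, contoured, good condition, soil group A → CN(II) = 65
CN(II) = 65; AMC II needs no correction.
Retention S: 1000/CN − 10 with CN=65.000 → S = 70/13 ≈ 5.385 in
Ia = 0.2·(70/13) = 14/13 in ≈ 1.077 in
P − Ia = 5.770 − 1.077 = 6101/1300 ≈ 4.693 in (> 0, runoff occurs)
Runoff Q = (P−Ia)²/(P−Ia+S) = (4.693)²/(4.693+5.385) = 37222201/17031300 ≈ 2.186 in

Q = 37222201/17031300 in ≈ 2.186 in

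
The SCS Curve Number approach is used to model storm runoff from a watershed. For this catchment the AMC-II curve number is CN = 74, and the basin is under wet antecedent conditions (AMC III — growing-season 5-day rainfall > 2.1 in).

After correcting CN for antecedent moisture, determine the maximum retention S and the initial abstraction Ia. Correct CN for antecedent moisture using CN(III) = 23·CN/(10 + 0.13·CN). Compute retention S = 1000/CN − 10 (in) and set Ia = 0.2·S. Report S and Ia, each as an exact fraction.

S = 1300/851 in ≈ 1.528 in; Ia = 260/851 in ≈ 0.306 in

CN(III) from CN(II)=74: (23·74)/(10 + 0.13·74) = 85100/981 ≈ 86.748
Retention S: 1000/CN − 10 with CN=86.748 → S = 1300/851 ≈ 1.528 in
Ia = 0.2S: 0.2·1.528 = 0.306 in (exactly 260/851)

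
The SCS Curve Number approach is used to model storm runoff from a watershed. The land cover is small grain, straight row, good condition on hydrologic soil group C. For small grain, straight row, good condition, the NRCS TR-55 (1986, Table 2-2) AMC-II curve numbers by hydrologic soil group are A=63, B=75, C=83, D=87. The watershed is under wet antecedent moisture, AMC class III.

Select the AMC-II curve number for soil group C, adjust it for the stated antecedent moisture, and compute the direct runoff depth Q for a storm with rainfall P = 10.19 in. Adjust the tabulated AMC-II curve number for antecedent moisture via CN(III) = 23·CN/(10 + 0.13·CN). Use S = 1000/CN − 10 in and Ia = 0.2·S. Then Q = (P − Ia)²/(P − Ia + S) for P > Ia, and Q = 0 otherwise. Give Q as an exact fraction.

NRCS table: small grain, straight row, good condition, soil group C → CN(II) = 83
CN(III) from CN(II)=83: (23·83)/(10 + 0.13·83) = 190900/2079 ≈ 91.823
Retention S: 1000/CN − 10 with CN=91.823 → S = 1700/1909 ≈ 0.891 in
Ia = 0.2·(1700/1909) = 340/1909 in ≈ 0.178 in
Excess rainfall: 10.190 − 0.178 = 10.012 in; P > Ia so Q > 0
Q: (1911271/190900)² ÷ (2081271/190900) = 3652956835441/397314633900 in (≈ 9.194 in)

Q = 3652956835441/397314633900 in ≈ 9.194 in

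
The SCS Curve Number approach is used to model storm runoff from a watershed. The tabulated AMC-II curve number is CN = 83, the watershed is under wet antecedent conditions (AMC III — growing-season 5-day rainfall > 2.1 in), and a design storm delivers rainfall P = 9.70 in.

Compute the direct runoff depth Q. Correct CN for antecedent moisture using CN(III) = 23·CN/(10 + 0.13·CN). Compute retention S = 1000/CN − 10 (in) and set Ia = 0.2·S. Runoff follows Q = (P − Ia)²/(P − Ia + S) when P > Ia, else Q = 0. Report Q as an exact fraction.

Q = 33041423529/3794576570 in ≈ 8.708 in

Wet (AMC III): CN(III) = 23·83/(10 + 0.13·83) = 1909/(2079/100) = 190900/2079 ≈ 91.823
Retention S: 1000/CN − 10 with CN=91.823 → S = 1700/1909 ≈ 0.891 in
Initial abstraction Ia = S/5 = (1700/1909)/5 = 340/1909 ≈ 0.178 in
Since P=9.700 > Ia=0.178: effective rainfall P−Ia = 181773/19090 in
Runoff Q = (P−Ia)²/(P−Ia+S) = (9.522)²/(9.522+0.891) = 33041423529/3794576570 ≈ 8.708 in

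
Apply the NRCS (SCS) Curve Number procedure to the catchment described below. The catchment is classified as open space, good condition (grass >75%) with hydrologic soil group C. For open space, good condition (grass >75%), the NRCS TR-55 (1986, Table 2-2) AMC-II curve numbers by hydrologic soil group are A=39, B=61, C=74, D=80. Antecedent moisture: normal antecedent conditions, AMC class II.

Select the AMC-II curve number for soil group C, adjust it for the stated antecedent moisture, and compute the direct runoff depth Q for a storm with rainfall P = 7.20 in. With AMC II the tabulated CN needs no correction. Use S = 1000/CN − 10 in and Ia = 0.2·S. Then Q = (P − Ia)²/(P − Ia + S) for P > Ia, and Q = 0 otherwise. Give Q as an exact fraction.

NRCS table: open space, good condition (grass >75%), soil group C → CN(II) = 74
AMC II — tabulated CN = 74 applies directly.
Retention S: 1000/CN − 10 with CN=74.000 → S = 130/37 ≈ 3.514 in
Ia = 0.2·(130/37) = 26/37 in ≈ 0.703 in
P − Ia = 7.200 − 0.703 = 1202/185 ≈ 6.497 in (> 0, runoff occurs)
Runoff Q = (P−Ia)²/(P−Ia+S) = (6.497)²/(6.497+3.514) = 361201/85655 ≈ 4.217 in

Q = 361201/85655 in ≈ 4.217 in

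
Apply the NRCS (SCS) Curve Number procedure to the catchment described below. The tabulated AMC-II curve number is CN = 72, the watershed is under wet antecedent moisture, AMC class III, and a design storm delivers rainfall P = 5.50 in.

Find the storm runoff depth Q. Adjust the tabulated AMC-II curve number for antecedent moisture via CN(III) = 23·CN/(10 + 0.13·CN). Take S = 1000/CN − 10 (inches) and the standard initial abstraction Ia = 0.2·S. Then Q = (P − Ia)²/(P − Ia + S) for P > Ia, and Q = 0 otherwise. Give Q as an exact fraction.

Q = 4566769/1174518 in ≈ 3.888 in

Wet (AMC III): CN(III) = 23·72/(10 + 0.13·72) = 1656/(484/25) = 10350/121 ≈ 85.537
S = 1000/(10350/121) − 10 = 350/207 in ≈ 1.691 in
Initial abstraction Ia = S/5 = (350/207)/5 = 70/207 ≈ 0.338 in
Since P=5.500 > Ia=0.338: effective rainfall P−Ia = 2137/414 in
Q: (2137/414)² ÷ (2837/414) = 4566769/1174518 in (≈ 3.888 in)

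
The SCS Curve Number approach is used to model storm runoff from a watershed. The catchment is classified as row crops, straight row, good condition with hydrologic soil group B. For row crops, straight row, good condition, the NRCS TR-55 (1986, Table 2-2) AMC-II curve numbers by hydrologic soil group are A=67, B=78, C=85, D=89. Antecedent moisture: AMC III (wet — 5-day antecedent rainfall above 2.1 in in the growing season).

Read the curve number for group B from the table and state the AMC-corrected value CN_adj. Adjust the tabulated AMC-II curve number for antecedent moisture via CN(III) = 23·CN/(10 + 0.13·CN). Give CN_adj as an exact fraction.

NRCS table: row crops, straight row, good condition, soil group B → CN(II) = 78
Adjust CN=78 to AMC III: 23·78/(10 + 0.13·78) → 1794 ÷ (1007/50) = 89700/1007 ≈ 89.076

CN_adj = 89700/1007 ≈ 89.076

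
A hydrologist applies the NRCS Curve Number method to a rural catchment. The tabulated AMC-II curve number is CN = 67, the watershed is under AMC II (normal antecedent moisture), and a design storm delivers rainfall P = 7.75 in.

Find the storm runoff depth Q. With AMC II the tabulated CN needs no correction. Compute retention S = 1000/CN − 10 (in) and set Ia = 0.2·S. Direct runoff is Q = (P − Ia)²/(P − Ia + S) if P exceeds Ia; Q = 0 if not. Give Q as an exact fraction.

Q = 3286969/839644 in ≈ 3.915 in

CN(II) = 67; AMC II needs no correction.
Retention S: 1000/CN − 10 with CN=67.000 → S = 330/67 ≈ 4.925 in
Ia = 0.2S: 0.2·4.925 = 0.985 in (exactly 66/67)
P − Ia = 7.750 − 0.985 = 1813/268 ≈ 6.765 in (> 0, runoff occurs)
Q = (1813/268)²/((1813/268) + 330/67) = (3286969/71824)/(3133/268) = 3286969/839644 in ≈ 3.915 in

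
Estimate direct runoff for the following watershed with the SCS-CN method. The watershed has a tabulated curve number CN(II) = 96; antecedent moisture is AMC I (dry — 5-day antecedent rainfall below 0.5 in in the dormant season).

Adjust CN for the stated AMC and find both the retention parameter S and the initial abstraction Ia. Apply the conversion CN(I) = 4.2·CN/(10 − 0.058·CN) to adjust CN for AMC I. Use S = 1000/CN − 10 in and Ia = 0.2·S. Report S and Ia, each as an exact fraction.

CN(I) from CN(II)=96: (4.2·96)/(10 − 0.058·96) = 25200/277 ≈ 90.975
S = 1000/(25200/277) − 10 = 125/126 in ≈ 0.992 in
Ia = 0.2S: 0.2·0.992 = 0.198 in (exactly 25/126)

S = 125/126 in ≈ 0.992 in; Ia = 25/126 in ≈ 0.198 in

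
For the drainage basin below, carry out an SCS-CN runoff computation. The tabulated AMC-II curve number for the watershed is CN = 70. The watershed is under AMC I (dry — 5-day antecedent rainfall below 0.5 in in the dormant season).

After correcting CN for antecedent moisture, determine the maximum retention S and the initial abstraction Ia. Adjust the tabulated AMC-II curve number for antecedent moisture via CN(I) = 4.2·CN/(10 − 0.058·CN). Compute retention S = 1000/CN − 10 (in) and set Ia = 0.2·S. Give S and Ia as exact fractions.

S = 500/49 in ≈ 10.204 in; Ia = 100/49 in ≈ 2.041 in

CN(I) from CN(II)=70: (4.2·70)/(10 − 0.058·70) = 4900/99 ≈ 49.495
Retention S: 1000/CN − 10 with CN=49.495 → S = 500/49 ≈ 10.204 in
Ia = 0.2·(500/49) = 100/49 in ≈ 2.041 in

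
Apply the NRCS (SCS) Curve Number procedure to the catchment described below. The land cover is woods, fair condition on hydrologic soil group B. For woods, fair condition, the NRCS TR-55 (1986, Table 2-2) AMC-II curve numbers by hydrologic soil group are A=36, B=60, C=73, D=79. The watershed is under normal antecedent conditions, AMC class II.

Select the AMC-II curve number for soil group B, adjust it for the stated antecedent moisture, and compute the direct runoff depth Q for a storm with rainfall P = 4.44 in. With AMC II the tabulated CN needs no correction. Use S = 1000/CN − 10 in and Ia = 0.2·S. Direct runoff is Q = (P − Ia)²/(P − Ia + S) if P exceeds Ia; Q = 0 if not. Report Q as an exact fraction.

NRCS table: woods, fair condition, soil group B → CN(II) = 60
AMC II — tabulated CN = 60 applies directly.
S = 1000/60 − 10 = 20/3 in ≈ 6.667 in
Initial abstraction Ia = S/5 = (20/3)/5 = 4/3 ≈ 1.333 in
Since P=4.440 > Ia=1.333: effective rainfall P−Ia = 233/75 in
Q = (233/75)²/((233/75) + 20/3) = (54289/5625)/(733/75) = 54289/54975 in ≈ 0.988 in

Q = 54289/54975 in ≈ 0.988 in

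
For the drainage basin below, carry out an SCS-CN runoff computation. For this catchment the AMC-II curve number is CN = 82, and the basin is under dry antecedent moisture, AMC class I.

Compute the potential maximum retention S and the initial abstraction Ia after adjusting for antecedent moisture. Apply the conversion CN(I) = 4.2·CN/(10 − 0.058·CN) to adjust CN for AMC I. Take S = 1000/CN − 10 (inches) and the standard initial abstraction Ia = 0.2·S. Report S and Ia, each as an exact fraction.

Adjust CN=82 to AMC I: 4.2·82/(10 − 0.058·82) → (1722/5) ÷ (1311/250) = 28700/437 ≈ 65.675
Max retention: S = 1000/(28700/437) − 10 = 1500/287 in (≈ 5.226 in)
Initial abstraction Ia = S/5 = (1500/287)/5 = 300/287 ≈ 1.045 in

S = 1500/287 in ≈ 5.226 in; Ia = 300/287 in ≈ 1.045 in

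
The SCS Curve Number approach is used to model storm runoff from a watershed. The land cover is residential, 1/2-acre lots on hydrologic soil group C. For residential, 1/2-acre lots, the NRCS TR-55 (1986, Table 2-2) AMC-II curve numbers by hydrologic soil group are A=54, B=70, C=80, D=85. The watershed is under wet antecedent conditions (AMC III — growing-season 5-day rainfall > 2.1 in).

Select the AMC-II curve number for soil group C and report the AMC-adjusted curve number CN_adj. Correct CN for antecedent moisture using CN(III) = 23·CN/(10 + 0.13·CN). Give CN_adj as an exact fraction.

CN_adj = 4600/51 ≈ 90.196

NRCS table: residential, 1/2-acre lots, soil group C → CN(II) = 80
Adjust CN=80 to AMC III: 23·80/(10 + 0.13·80) → 1840 ÷ (102/5) = 4600/51 ≈ 90.196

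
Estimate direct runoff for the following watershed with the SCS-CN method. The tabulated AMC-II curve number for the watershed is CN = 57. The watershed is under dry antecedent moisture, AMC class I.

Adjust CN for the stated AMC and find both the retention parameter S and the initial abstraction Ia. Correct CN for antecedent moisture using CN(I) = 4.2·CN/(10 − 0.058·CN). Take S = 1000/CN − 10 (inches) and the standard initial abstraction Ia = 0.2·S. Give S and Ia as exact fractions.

Adjust CN=57 to AMC I: 4.2·57/(10 − 0.058·57) → (1197/5) ÷ (3347/500) = 119700/3347 ≈ 35.763
Max retention: S = 1000/(119700/3347) − 10 = 21500/1197 in (≈ 17.962 in)
Ia = 0.2S: 0.2·17.962 = 3.592 in (exactly 4300/1197)

S = 21500/1197 in ≈ 17.962 in; Ia = 4300/1197 in ≈ 3.592 in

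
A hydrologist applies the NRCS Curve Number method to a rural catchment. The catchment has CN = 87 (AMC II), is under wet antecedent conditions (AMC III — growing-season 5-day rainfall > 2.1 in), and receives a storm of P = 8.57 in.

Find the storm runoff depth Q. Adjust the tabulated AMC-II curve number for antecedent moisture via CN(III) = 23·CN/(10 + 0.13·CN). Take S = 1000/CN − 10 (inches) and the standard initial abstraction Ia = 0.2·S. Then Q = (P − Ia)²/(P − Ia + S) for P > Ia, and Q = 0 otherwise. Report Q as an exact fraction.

CN(III) from CN(II)=87: (23·87)/(10 + 0.13·87) = 200100/2131 ≈ 93.900
Max retention: S = 1000/(200100/2131) − 10 = 1300/2001 in (≈ 0.650 in)
Ia = 0.2S: 0.2·0.650 = 0.130 in (exactly 260/2001)
P − Ia = 8.570 − 0.130 = 1688857/200100 ≈ 8.440 in (> 0, runoff occurs)
Runoff Q = (P−Ia)²/(P−Ia+S) = (8.440)²/(8.440+0.650) = 2852237966449/363953285700 ≈ 7.837 in

Q = 2852237966449/363953285700 in ≈ 7.837 in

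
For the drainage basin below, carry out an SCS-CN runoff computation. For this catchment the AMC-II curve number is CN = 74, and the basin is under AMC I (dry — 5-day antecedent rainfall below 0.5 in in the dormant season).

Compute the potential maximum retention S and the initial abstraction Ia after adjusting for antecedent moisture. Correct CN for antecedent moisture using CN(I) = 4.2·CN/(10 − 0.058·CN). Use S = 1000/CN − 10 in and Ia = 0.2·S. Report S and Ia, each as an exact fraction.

S = 6500/777 in ≈ 8.366 in; Ia = 1300/777 in ≈ 1.673 in

Adjust CN=74 to AMC I: 4.2·74/(10 − 0.058·74) → (1554/5) ÷ (1427/250) = 77700/1427 ≈ 54.450
Retention S: 1000/CN − 10 with CN=54.450 → S = 6500/777 ≈ 8.366 in
Initial abstraction Ia = S/5 = (6500/777)/5 = 1300/777 ≈ 1.673 in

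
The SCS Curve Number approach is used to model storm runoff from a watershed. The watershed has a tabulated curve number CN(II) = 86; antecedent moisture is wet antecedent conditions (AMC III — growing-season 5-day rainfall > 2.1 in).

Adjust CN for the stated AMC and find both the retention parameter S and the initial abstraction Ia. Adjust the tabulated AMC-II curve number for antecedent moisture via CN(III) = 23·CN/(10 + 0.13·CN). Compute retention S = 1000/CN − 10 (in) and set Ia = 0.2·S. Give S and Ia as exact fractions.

Wet (AMC III): CN(III) = 23·86/(10 + 0.13·86) = 1978/(1059/50) = 98900/1059 ≈ 93.390
S = 1000/(98900/1059) − 10 = 700/989 in ≈ 0.708 in
Ia = 0.2·(700/989) = 140/989 in ≈ 0.142 in

S = 700/989 in ≈ 0.708 in; Ia = 140/989 in ≈ 0.142 in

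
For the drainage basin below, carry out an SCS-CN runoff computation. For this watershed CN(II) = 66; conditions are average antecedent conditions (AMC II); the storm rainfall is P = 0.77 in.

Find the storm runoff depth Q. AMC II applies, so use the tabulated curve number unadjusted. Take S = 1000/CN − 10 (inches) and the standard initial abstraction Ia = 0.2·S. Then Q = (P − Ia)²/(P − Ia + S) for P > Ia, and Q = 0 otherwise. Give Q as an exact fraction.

Q = 0 in ≈ 0.000 in

AMC II — tabulated CN = 66 applies directly.
Retention S: 1000/CN − 10 with CN=66.000 → S = 170/33 ≈ 5.152 in
Ia = 0.2·(170/33) = 34/33 in ≈ 1.030 in
P = 0.770 ≤ Ia = 1.030 in: entire storm abstracted, Q = 0.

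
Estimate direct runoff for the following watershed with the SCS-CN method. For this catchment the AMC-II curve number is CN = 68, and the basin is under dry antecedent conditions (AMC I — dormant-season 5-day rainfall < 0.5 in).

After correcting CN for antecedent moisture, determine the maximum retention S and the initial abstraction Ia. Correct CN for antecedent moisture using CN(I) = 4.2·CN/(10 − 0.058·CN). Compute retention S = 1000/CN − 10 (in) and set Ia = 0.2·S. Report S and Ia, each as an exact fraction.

S = 4000/357 in ≈ 11.204 in; Ia = 800/357 in ≈ 2.241 in

Dry (AMC I): CN(I) = 4.2·68/(10 − 0.058·68) = (1428/5)/(757/125) = 35700/757 ≈ 47.160
Retention S: 1000/CN − 10 with CN=47.160 → S = 4000/357 ≈ 11.204 in
Initial abstraction Ia = S/5 = (4000/357)/5 = 800/357 ≈ 2.241 in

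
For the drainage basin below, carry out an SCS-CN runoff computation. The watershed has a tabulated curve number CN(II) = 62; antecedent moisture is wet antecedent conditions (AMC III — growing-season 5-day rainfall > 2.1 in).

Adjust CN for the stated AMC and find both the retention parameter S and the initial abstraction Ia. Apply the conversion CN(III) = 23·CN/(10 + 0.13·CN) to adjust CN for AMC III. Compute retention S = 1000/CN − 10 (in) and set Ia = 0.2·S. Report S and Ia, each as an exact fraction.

CN(III) from CN(II)=62: (23·62)/(10 + 0.13·62) = 71300/903 ≈ 78.959
Retention S: 1000/CN − 10 with CN=78.959 → S = 1900/713 ≈ 2.665 in
Ia = 0.2S: 0.2·2.665 = 0.533 in (exactly 380/713)

S = 1900/713 in ≈ 2.665 in; Ia = 380/713 in ≈ 0.533 in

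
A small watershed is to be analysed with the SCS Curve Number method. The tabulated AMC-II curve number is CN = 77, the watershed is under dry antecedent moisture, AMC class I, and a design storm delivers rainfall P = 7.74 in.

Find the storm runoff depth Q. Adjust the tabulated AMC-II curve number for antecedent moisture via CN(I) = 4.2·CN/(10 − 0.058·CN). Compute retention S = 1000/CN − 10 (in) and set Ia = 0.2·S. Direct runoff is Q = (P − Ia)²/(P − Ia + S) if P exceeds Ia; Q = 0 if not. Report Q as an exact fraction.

Adjust CN=77 to AMC I: 4.2·77/(10 − 0.058·77) → (1617/5) ÷ (2767/500) = 161700/2767 ≈ 58.439
Max retention: S = 1000/(161700/2767) − 10 = 11500/1617 in (≈ 7.112 in)
Initial abstraction Ia = S/5 = (11500/1617)/5 = 2300/1617 ≈ 1.422 in
Since P=7.740 > Ia=1.422: effective rainfall P−Ia = 510779/80850 in
Runoff Q = (P−Ia)²/(P−Ia+S) = (6.318)²/(6.318+7.112) = 260895186841/87785232150 ≈ 2.972 in

Q = 260895186841/87785232150 in ≈ 2.972 in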